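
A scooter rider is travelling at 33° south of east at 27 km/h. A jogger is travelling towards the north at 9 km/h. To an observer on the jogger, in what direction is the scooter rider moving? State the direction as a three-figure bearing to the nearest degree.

Taking east as x and north as y: scooter rider velocity = (22.644, -14.705) km/h; jogger velocity = (0.000, 9.000) km/h.
Velocity of scooter rider relative to jogger = (22.644, -14.705) − (0.000, 9.000) = (22.644, -23.705) km/h.
Bearing = atan2(22.64, -23.71) = 136.31° clockwise from north.

136°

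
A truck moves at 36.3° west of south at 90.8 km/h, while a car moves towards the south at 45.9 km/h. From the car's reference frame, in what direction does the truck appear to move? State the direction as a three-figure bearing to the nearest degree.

Taking east as x and north as y: truck velocity = (-53.755, -73.178) km/h; car velocity = (0.000, -45.900) km/h.
Velocity of truck relative to car = (-53.755, -73.178) − (0.000, -45.900) = (-53.755, -27.278) km/h.
Bearing = atan2(-53.75, -27.28) = 243.09° clockwise from north.

243°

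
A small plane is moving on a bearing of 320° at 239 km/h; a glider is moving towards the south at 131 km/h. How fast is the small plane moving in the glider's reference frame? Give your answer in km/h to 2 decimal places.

Taking east as x and north as y: small plane velocity = (-153.626, 183.085) km/h; glider velocity = (0.000, -131.000) km/h.
Velocity of small plane relative to glider = (-153.626, 183.085) − (0.000, -131.000) = (-153.626, 314.085) km/h.
Magnitude = |(-153.626, 314.085)| = 349.643 km/h.

349.64 km/h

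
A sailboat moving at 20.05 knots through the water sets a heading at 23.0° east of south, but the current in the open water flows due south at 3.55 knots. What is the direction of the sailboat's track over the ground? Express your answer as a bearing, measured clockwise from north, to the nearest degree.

Taking east as x and north as y: velocity relative to the water = (7.834, -18.456) knots; the water relative to ground = (0.000, -3.550) knots.
Velocity relative to ground = (7.834, -18.456) + (0.000, -3.550) = (7.834, -22.006) knots.
Bearing = atan2(7.83, -22.01) = 160.40° clockwise from north.

160°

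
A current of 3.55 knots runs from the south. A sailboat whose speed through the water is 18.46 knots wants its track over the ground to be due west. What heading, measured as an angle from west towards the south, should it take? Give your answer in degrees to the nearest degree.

11°

The current pushes perpendicular to the desired track; the heading must have a component into the current equal to 3.55 knots: 18.46 sin θ = 3.55.
sin θ = 0.1923, so θ = 11.087°.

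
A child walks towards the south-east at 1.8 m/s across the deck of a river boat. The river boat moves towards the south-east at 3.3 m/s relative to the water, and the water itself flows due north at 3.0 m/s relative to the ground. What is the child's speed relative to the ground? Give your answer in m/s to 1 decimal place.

3.7 m/s

In east/north components (m/s): child relative to river boat = (1.273, -1.273); river boat relative to water = (2.333, -2.333); water relative to ground = (0.000, 3.000).
Sum = (3.606, -0.606) m/s.
Speed = |(3.606, -0.606)| = 3.657 m/s.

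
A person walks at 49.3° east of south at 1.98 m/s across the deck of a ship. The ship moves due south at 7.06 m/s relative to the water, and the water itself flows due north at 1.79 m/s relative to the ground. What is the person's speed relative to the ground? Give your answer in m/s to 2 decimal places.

In east/north components (m/s): person relative to ship = (1.501, -1.291); ship relative to water = (0.000, -7.060); water relative to ground = (0.000, 1.790).
Sum = (1.501, -6.561) m/s.
Speed = |(1.501, -6.561)| = 6.731 m/s.

6.73 m/s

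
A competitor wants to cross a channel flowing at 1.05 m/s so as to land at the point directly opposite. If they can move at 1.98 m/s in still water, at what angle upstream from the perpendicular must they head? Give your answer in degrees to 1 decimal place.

32.0°

To cancel the current, the upstream component of the competitor's velocity must equal the flow: 1.98 sin θ = 1.05.
sin θ = 1.05 / 1.98 = 0.5303.
θ = arcsin(0.5303) = 32.026°.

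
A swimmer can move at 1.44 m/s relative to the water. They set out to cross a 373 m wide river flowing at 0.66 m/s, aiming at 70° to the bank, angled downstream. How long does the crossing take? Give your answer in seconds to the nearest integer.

The component of the swimmer's velocity perpendicular to the bank is 1.44 × sin 70° = 1.353 m/s.
Only the cross-stream component determines the crossing time; the current contributes nothing perpendicular to the bank.
Time = 373 / 1.353 = 275.652 s.

276 s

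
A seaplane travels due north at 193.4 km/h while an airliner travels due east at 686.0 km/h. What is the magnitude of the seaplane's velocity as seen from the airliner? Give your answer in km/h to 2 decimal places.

Taking east as x and north as y: seaplane velocity = (0.000, 193.400) km/h; airliner velocity = (686.000, 0.000) km/h.
Velocity of seaplane relative to airliner = (0.000, 193.400) − (686.000, 0.000) = (-686.000, 193.400) km/h.
Magnitude = |(-686.000, 193.400)| = 712.741 km/h.

712.74 km/h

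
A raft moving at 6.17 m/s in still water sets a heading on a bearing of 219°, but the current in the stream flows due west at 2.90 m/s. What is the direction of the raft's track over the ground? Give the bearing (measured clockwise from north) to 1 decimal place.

234.7°

Taking east as x and north as y: velocity relative to the water = (-3.883, -4.795) m/s; the water relative to ground = (-2.900, 0.000) m/s.
Velocity relative to ground = (-3.883, -4.795) + (-2.900, 0.000) = (-6.783, -4.795) m/s.
Bearing = atan2(-6.78, -4.79) = 234.74° clockwise from north.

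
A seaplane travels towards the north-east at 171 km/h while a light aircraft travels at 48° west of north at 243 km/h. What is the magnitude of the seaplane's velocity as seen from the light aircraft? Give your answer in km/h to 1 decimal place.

304.4 km/h

Taking east as x and north as y: seaplane velocity = (120.915, 120.915) km/h; light aircraft velocity = (-180.584, 162.599) km/h.
Velocity of seaplane relative to light aircraft = (120.915, 120.915) − (-180.584, 162.599) = (301.499, -41.683) km/h.
Magnitude = |(301.499, -41.683)| = 304.367 km/h.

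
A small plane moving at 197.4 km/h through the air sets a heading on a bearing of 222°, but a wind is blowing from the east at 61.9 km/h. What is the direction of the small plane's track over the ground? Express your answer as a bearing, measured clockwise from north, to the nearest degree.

Taking east as x and north as y: velocity relative to the air = (-132.086, -146.697) km/h; the air relative to ground = (-61.900, 0.000) km/h.
Velocity relative to ground = (-132.086, -146.697) + (-61.900, 0.000) = (-193.986, -146.697) km/h.
Bearing = atan2(-193.99, -146.70) = 232.90° clockwise from north.

233°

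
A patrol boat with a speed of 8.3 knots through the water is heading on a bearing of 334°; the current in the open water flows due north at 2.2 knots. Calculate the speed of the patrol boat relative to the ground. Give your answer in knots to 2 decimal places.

Taking east as x and north as y: velocity relative to the water = (-3.638, 7.460) knots; the water relative to ground = (0.000, 2.200) knots.
Velocity relative to ground = (-3.638, 7.460) + (0.000, 2.200) = (-3.638, 9.660) knots.
Speed = |(-3.638, 9.660)| = 10.322 knots.

10.32 knots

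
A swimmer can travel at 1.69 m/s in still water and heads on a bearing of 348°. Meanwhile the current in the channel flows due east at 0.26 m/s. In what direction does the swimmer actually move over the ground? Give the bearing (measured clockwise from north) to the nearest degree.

357°

Taking east as x and north as y: velocity relative to the water = (-0.351, 1.653) m/s; the water relative to ground = (0.260, 0.000) m/s.
Velocity relative to ground = (-0.351, 1.653) + (0.260, 0.000) = (-0.091, 1.653) m/s.
Bearing = atan2(-0.09, 1.65) = 356.84° clockwise from north.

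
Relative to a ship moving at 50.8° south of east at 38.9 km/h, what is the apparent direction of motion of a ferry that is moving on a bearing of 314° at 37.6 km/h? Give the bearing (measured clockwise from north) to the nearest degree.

317°

Taking east as x and north as y: ferry velocity = (-27.047, 26.119) km/h; ship velocity = (24.586, -30.145) km/h.
Velocity of ferry relative to ship = (-27.047, 26.119) − (24.586, -30.145) = (-51.633, 56.264) km/h.
Bearing = atan2(-51.63, 56.26) = 317.46° clockwise from north.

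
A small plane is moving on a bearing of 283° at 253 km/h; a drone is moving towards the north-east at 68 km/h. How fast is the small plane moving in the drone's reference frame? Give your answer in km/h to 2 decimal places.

294.73 km/h

Taking east as x and north as y: small plane velocity = (-246.516, 56.913) km/h; drone velocity = (48.083, 48.083) km/h.
Velocity of small plane relative to drone = (-246.516, 56.913) − (48.083, 48.083) = (-294.599, 8.829) km/h.
Magnitude = |(-294.599, 8.829)| = 294.731 km/h.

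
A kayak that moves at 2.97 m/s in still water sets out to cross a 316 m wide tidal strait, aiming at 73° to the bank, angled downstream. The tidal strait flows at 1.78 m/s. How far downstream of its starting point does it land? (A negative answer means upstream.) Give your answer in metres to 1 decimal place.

294.7 m

Perpendicular speed = 2.840 m/s; crossing time = 316 / 2.840 = 111.259 s.
Net downstream speed = 2.648 m/s.
Drift = 2.648 × 111.259 = 294.652 m (downstream).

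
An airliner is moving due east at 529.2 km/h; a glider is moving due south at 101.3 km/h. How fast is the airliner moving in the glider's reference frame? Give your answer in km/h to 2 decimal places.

Taking east as x and north as y: airliner velocity = (529.200, 0.000) km/h; glider velocity = (0.000, -101.300) km/h.
Velocity of airliner relative to glider = (529.200, 0.000) − (0.000, -101.300) = (529.200, 101.300) km/h.
Magnitude = |(529.200, 101.300)| = 538.808 km/h.

538.81 km/h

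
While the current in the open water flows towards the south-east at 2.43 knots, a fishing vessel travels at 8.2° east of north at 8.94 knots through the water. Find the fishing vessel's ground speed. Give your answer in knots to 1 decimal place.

7.7 knots

Taking east as x and north as y: velocity relative to the water = (1.275, 8.849) knots; the water relative to ground = (1.718, -1.718) knots.
Velocity relative to ground = (1.275, 8.849) + (1.718, -1.718) = (2.993, 7.130) knots.
Speed = |(2.993, 7.130)| = 7.733 knots.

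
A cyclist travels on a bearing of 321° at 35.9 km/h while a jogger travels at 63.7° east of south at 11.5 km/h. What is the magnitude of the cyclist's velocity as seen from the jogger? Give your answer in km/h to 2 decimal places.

Taking east as x and north as y: cyclist velocity = (-22.593, 27.900) km/h; jogger velocity = (10.310, -5.095) km/h.
Velocity of cyclist relative to jogger = (-22.593, 27.900) − (10.310, -5.095) = (-32.902, 32.995) km/h.
Magnitude = |(-32.902, 32.995)| = 46.596 km/h.

46.60 km/h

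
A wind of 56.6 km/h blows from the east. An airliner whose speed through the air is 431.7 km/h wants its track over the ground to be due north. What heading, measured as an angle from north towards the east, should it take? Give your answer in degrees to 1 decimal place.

7.5°

The wind pushes perpendicular to the desired track; the heading must have a component into the wind equal to 56.6 km/h: 431.7 sin θ = 56.6.
sin θ = 0.1311, so θ = 7.534°.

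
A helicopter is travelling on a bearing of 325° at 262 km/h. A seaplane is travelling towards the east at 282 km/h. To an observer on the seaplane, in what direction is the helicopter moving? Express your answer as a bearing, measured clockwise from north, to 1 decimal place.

Taking east as x and north as y: helicopter velocity = (-150.277, 214.618) km/h; seaplane velocity = (282.000, 0.000) km/h.
Velocity of helicopter relative to seaplane = (-150.277, 214.618) − (282.000, 0.000) = (-432.277, 214.618) km/h.
Bearing = atan2(-432.28, 214.62) = 296.40° clockwise from north.

296.4°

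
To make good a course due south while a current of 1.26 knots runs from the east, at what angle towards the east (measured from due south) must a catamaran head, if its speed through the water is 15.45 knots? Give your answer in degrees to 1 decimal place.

The current pushes perpendicular to the desired track; the heading must have a component into the current equal to 1.26 knots: 15.45 sin θ = 1.26.
sin θ = 0.0816, so θ = 4.678°.

4.7°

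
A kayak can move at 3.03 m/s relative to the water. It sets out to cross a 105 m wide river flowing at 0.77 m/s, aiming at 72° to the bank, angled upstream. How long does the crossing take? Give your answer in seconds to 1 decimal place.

36.4 s

The component of the kayak's velocity perpendicular to the bank is 3.03 × sin 72° = 2.882 m/s.
The current is parallel to the bank, so it does not affect the crossing time.
Time = 105 / 2.882 = 36.437 s.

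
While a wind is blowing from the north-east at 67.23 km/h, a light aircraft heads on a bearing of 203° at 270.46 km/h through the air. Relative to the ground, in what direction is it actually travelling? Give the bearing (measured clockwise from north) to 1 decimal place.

207.3°

Taking east as x and north as y: velocity relative to the air = (-105.677, -248.960) km/h; the air relative to ground = (-47.539, -47.539) km/h.
Velocity relative to ground = (-105.677, -248.960) + (-47.539, -47.539) = (-153.216, -296.499) km/h.
Bearing = atan2(-153.22, -296.50) = 207.33° clockwise from north.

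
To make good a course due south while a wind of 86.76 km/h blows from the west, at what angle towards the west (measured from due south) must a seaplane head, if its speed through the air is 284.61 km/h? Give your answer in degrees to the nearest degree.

The wind pushes perpendicular to the desired track; the heading must have a component into the wind equal to 86.76 km/h: 284.61 sin θ = 86.76.
sin θ = 0.3048, so θ = 17.748°.

18°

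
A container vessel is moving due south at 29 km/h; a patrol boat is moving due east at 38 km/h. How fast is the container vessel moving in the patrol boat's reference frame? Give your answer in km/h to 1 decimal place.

Taking east as x and north as y: container vessel velocity = (0.000, -29.000) km/h; patrol boat velocity = (38.000, 0.000) km/h.
Velocity of container vessel relative to patrol boat = (0.000, -29.000) − (38.000, 0.000) = (-38.000, -29.000) km/h.
Magnitude = |(-38.000, -29.000)| = 47.802 km/h.

47.8 km/h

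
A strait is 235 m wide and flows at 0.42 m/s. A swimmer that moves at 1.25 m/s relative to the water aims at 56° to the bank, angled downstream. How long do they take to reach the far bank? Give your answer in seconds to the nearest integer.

227 s

The component of the swimmer's velocity perpendicular to the bank is 1.25 × sin 56° = 1.036 m/s.
The current is parallel to the bank, so it does not affect the crossing time.
Time = 235 / 1.036 = 226.769 s.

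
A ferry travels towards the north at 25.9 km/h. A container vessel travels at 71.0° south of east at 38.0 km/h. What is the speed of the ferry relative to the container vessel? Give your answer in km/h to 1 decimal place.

63.1 km/h

Taking east as x and north as y: ferry velocity = (0.000, 25.900) km/h; container vessel velocity = (12.372, -35.930) km/h.
Velocity of ferry relative to container vessel = (0.000, 25.900) − (12.372, -35.930) = (-12.372, 61.830) km/h.
Magnitude = |(-12.372, 61.830)| = 63.055 km/h.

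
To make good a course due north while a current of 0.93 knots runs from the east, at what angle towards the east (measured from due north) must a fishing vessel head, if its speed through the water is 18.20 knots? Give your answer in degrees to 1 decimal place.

The current pushes perpendicular to the desired track; the heading must have a component into the current equal to 0.93 knots: 18.20 sin θ = 0.93.
sin θ = 0.0511, so θ = 2.929°.

2.9°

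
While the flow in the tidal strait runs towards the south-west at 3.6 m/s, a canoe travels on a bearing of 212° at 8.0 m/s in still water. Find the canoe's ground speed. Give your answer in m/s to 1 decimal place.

11.5 m/s

Taking east as x and north as y: velocity relative to the water = (-4.239, -6.784) m/s; the water relative to ground = (-2.546, -2.546) m/s.
Velocity relative to ground = (-4.239, -6.784) + (-2.546, -2.546) = (-6.785, -9.330) m/s.
Speed = |(-6.785, -9.330)| = 11.536 m/s.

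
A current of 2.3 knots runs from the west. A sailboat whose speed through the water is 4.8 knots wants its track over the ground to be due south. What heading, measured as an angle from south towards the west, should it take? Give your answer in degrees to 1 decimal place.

28.6°

The current pushes perpendicular to the desired track; the heading must have a component into the current equal to 2.3 knots: 4.8 sin θ = 2.3.
sin θ = 0.4792, so θ = 28.631°.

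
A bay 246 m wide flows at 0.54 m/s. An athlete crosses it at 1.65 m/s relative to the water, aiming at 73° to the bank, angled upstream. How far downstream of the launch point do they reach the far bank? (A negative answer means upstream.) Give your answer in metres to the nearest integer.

9 m

Perpendicular speed = 1.578 m/s; crossing time = 246 / 1.578 = 155.903 s.
Net downstream speed = 0.058 m/s.
Drift = 0.058 × 155.903 = 8.978 m (downstream).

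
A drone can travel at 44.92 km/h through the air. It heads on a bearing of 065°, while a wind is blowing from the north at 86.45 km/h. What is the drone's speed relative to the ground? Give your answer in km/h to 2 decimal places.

78.80 km/h

Taking east as x and north as y: velocity relative to the air = (40.711, 18.984) km/h; the air relative to ground = (0.000, -86.450) km/h.
Velocity relative to ground = (40.711, 18.984) + (0.000, -86.450) = (40.711, -67.466) km/h.
Speed = |(40.711, -67.466)| = 78.798 km/h.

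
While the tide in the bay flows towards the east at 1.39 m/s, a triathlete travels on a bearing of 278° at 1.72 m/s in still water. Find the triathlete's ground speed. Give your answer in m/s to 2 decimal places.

Taking east as x and north as y: velocity relative to the water = (-1.703, 0.239) m/s; the water relative to ground = (1.390, 0.000) m/s.
Velocity relative to ground = (-1.703, 0.239) + (1.390, 0.000) = (-0.313, 0.239) m/s.
Speed = |(-0.313, 0.239)| = 0.394 m/s.

0.39 m/s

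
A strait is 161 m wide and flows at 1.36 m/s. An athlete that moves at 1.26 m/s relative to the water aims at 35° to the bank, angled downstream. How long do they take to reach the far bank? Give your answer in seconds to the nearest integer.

The component of the athlete's velocity perpendicular to the bank is 1.26 × sin 35° = 0.723 m/s.
The current is parallel to the bank, so it does not affect the crossing time.
Time = 161 / 0.723 = 222.774 s.

223 s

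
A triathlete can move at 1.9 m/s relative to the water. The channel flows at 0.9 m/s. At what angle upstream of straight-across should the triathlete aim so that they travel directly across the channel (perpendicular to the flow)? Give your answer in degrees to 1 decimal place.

To cancel the current, the upstream component of the triathlete's velocity must equal the flow: 1.9 sin θ = 0.9.
sin θ = 0.9 / 1.9 = 0.4737.
θ = arcsin(0.4737) = 28.274°.

28.3°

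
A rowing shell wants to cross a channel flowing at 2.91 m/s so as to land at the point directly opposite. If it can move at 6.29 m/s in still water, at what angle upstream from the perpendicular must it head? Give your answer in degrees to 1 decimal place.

27.6°

To cancel the current, the upstream component of the rowing shell's velocity must equal the flow: 6.29 sin θ = 2.91.
sin θ = 2.91 / 6.29 = 0.4626.
θ = arcsin(0.4626) = 27.558°.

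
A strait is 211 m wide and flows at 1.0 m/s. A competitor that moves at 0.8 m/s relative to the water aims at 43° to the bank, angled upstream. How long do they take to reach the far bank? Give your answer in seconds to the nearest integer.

The component of the competitor's velocity perpendicular to the bank is 0.8 × sin 43° = 0.546 m/s.
The current is parallel to the bank, so it does not affect the crossing time.
Time = 211 / 0.546 = 386.731 s.

387 s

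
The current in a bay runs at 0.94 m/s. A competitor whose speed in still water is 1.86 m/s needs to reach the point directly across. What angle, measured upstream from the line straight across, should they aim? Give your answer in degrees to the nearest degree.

To cancel the current, the upstream component of the competitor's velocity must equal the flow: 1.86 sin θ = 0.94.
sin θ = 0.94 / 1.86 = 0.5054.
θ = arcsin(0.5054) = 30.356°.

30°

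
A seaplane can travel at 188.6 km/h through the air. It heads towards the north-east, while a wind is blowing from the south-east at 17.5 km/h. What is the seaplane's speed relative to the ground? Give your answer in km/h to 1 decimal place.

189.4 km/h

Taking east as x and north as y: velocity relative to the air = (133.360, 133.360) km/h; the air relative to ground = (-12.374, 12.374) km/h.
Velocity relative to ground = (133.360, 133.360) + (-12.374, 12.374) = (120.986, 145.735) km/h.
Speed = |(120.986, 145.735)| = 189.410 km/h.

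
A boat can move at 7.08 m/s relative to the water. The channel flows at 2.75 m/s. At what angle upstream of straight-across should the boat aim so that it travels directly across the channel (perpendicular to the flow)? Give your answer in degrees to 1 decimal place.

22.9°

To cancel the current, the upstream component of the boat's velocity must equal the flow: 7.08 sin θ = 2.75.
sin θ = 2.75 / 7.08 = 0.3884.
θ = arcsin(0.3884) = 22.856°.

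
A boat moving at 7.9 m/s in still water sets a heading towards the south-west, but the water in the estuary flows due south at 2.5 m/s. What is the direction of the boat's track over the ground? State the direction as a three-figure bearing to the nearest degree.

215°

Taking east as x and north as y: velocity relative to the water = (-5.586, -5.586) m/s; the water relative to ground = (0.000, -2.500) m/s.
Velocity relative to ground = (-5.586, -5.586) + (0.000, -2.500) = (-5.586, -8.086) m/s.
Bearing = atan2(-5.59, -8.09) = 214.64° clockwise from north.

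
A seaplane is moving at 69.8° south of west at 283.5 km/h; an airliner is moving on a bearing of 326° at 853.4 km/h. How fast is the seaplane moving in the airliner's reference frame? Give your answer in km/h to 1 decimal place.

1044.9 km/h

Taking east as x and north as y: seaplane velocity = (-97.892, -266.063) km/h; airliner velocity = (-477.215, 707.501) km/h.
Velocity of seaplane relative to airliner = (-97.892, -266.063) − (-477.215, 707.501) = (379.323, -973.563) km/h.
Magnitude = |(379.323, -973.563)| = 1044.850 km/h.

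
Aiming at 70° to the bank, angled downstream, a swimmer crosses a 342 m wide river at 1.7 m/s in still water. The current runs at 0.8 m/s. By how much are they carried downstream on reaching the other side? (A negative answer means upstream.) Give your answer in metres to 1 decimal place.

295.7 m

Perpendicular speed = 1.597 m/s; crossing time = 342 / 1.597 = 214.088 s.
Net downstream speed = 1.381 m/s.
Drift = 1.381 × 214.088 = 295.748 m (downstream).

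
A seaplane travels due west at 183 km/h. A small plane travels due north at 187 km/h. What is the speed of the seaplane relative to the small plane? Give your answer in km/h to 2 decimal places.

261.64 km/h

Taking east as x and north as y: seaplane velocity = (-183.000, 0.000) km/h; small plane velocity = (0.000, 187.000) km/h.
Velocity of seaplane relative to small plane = (-183.000, 0.000) − (0.000, 187.000) = (-183.000, -187.000) km/h.
Magnitude = |(-183.000, -187.000)| = 261.645 km/h.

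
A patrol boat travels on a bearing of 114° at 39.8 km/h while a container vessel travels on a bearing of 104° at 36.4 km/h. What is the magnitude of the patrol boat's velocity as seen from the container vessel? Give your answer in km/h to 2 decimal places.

7.46 km/h

Taking east as x and north as y: patrol boat velocity = (36.359, -16.188) km/h; container vessel velocity = (35.319, -8.806) km/h.
Velocity of patrol boat relative to container vessel = (36.359, -16.188) − (35.319, -8.806) = (1.040, -7.382) km/h.
Magnitude = |(1.040, -7.382)| = 7.455 km/h.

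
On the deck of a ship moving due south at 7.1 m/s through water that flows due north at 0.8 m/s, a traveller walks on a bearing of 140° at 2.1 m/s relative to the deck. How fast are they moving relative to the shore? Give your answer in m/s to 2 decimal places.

In east/north components (m/s): traveller relative to ship = (1.350, -1.609); ship relative to water = (0.000, -7.100); water relative to ground = (0.000, 0.800).
Sum = (1.350, -7.909) m/s.
Speed = |(1.350, -7.909)| = 8.023 m/s.

8.02 m/s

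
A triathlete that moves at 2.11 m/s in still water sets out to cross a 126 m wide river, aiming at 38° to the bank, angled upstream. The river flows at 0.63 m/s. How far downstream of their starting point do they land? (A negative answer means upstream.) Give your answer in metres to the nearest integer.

Perpendicular speed = 1.299 m/s; crossing time = 126 / 1.299 = 96.994 s.
Net downstream speed = -1.033 m/s.
Drift = -1.033 × 96.994 = -100.166 m (upstream).

-100 m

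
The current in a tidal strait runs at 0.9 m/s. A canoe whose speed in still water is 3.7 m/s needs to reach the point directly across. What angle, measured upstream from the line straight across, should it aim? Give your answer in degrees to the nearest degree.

14°

To cancel the current, the upstream component of the canoe's velocity must equal the flow: 3.7 sin θ = 0.9.
sin θ = 0.9 / 3.7 = 0.2432.
θ = arcsin(0.2432) = 14.078°.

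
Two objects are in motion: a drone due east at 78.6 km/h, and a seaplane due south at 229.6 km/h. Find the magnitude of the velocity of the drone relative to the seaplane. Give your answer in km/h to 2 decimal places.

Taking east as x and north as y: drone velocity = (78.600, 0.000) km/h; seaplane velocity = (0.000, -229.600) km/h.
Velocity of drone relative to seaplane = (78.600, 0.000) − (0.000, -229.600) = (78.600, 229.600) km/h.
Magnitude = |(78.600, 229.600)| = 242.681 km/h.

242.68 km/h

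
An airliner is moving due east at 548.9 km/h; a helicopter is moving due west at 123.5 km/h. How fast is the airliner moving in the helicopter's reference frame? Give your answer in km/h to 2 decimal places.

Taking east as x and north as y: airliner velocity = (548.900, 0.000) km/h; helicopter velocity = (-123.500, 0.000) km/h.
Velocity of airliner relative to helicopter = (548.900, 0.000) − (-123.500, 0.000) = (672.400, 0.000) km/h.
Magnitude = |(672.400, 0.000)| = 672.400 km/h.

672.40 km/h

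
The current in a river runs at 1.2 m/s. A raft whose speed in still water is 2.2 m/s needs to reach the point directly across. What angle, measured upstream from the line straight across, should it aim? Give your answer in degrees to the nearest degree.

To cancel the current, the upstream component of the raft's velocity must equal the flow: 2.2 sin θ = 1.2.
sin θ = 1.2 / 2.2 = 0.5455.
θ = arcsin(0.5455) = 33.056°.

33°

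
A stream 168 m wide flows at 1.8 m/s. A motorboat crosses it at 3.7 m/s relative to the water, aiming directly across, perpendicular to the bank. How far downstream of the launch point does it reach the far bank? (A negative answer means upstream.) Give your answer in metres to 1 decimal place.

81.7 m

Perpendicular speed = 3.700 m/s; crossing time = 168 / 3.700 = 45.405 s.
Net downstream speed = 1.800 m/s.
Drift = 1.800 × 45.405 = 81.730 m (downstream).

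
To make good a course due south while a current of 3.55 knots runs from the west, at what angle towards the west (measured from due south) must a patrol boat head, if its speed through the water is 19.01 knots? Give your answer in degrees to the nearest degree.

The current pushes perpendicular to the desired track; the heading must have a component into the current equal to 3.55 knots: 19.01 sin θ = 3.55.
sin θ = 0.1867, so θ = 10.763°.

11°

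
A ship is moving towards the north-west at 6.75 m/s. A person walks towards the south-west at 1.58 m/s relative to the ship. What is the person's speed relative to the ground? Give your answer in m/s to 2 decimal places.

6.93 m/s

Taking east as x and north as y: ship velocity = (-4.773, 4.773) m/s; person velocity relative to ship = (-1.117, -1.117) m/s.
Velocity relative to ground = (-4.773, 4.773) + (-1.117, -1.117) = (-5.890, 3.656) m/s.
Speed = |(-5.890, 3.656)| = 6.932 m/s.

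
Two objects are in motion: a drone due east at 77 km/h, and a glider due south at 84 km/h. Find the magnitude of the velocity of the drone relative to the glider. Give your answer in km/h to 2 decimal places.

Taking east as x and north as y: drone velocity = (77.000, 0.000) km/h; glider velocity = (0.000, -84.000) km/h.
Velocity of drone relative to glider = (77.000, 0.000) − (0.000, -84.000) = (77.000, 84.000) km/h.
Magnitude = |(77.000, 84.000)| = 113.952 km/h.

113.95 km/h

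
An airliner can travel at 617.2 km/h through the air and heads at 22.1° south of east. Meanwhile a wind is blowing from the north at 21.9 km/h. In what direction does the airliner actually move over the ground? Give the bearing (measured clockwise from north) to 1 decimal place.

114.0°

Taking east as x and north as y: velocity relative to the air = (571.853, -232.206) km/h; the air relative to ground = (0.000, -21.900) km/h.
Velocity relative to ground = (571.853, -232.206) + (0.000, -21.900) = (571.853, -254.106) km/h.
Bearing = atan2(571.85, -254.11) = 113.96° clockwise from north.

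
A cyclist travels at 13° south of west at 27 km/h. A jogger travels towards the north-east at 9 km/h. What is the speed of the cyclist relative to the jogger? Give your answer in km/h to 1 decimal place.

Taking east as x and north as y: cyclist velocity = (-26.308, -6.074) km/h; jogger velocity = (6.364, 6.364) km/h.
Velocity of cyclist relative to jogger = (-26.308, -6.074) − (6.364, 6.364) = (-32.672, -12.438) km/h.
Magnitude = |(-32.672, -12.438)| = 34.959 km/h.

35.0 km/h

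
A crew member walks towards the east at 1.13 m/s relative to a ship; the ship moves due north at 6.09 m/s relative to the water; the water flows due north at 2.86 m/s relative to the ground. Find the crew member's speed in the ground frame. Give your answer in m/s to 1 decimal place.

9.0 m/s

In east/north components (m/s): crew member relative to ship = (1.130, 0.000); ship relative to water = (0.000, 6.090); water relative to ground = (0.000, 2.860).
Sum = (1.130, 8.950) m/s.
Speed = |(1.130, 8.950)| = 9.021 m/s.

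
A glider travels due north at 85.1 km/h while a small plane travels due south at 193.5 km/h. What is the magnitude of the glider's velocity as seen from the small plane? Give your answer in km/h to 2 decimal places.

Taking east as x and north as y: glider velocity = (0.000, 85.100) km/h; small plane velocity = (0.000, -193.500) km/h.
Velocity of glider relative to small plane = (0.000, 85.100) − (0.000, -193.500) = (0.000, 278.600) km/h.
Magnitude = |(0.000, 278.600)| = 278.600 km/h.

278.60 km/h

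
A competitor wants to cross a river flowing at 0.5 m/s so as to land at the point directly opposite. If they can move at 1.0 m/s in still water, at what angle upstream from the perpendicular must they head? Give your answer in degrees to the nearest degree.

30°

To cancel the current, the upstream component of the competitor's velocity must equal the flow: 1.0 sin θ = 0.5.
sin θ = 0.5 / 1.0 = 0.5000.
θ = arcsin(0.5000) = 30.000°.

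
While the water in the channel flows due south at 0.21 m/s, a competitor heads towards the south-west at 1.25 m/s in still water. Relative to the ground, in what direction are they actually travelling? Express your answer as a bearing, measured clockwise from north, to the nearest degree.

219°

Taking east as x and north as y: velocity relative to the water = (-0.884, -0.884) m/s; the water relative to ground = (0.000, -0.210) m/s.
Velocity relative to ground = (-0.884, -0.884) + (0.000, -0.210) = (-0.884, -1.094) m/s.
Bearing = atan2(-0.88, -1.09) = 218.94° clockwise from north.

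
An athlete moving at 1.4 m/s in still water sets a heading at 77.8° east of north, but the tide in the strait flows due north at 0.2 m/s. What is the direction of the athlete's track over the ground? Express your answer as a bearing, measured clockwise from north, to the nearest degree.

Taking east as x and north as y: velocity relative to the water = (1.368, 0.296) m/s; the water relative to ground = (0.000, 0.200) m/s.
Velocity relative to ground = (1.368, 0.296) + (0.000, 0.200) = (1.368, 0.496) m/s.
Bearing = atan2(1.37, 0.50) = 70.08° clockwise from north.

070°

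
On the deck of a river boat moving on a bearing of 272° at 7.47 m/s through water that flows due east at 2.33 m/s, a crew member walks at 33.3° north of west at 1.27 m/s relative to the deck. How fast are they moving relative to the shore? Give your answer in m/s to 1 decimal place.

6.3 m/s

In east/north components (m/s): crew member relative to river boat = (-1.061, 0.697); river boat relative to water = (-7.465, 0.261); water relative to ground = (2.330, 0.000).
Sum = (-6.197, 0.958) m/s.
Speed = |(-6.197, 0.958)| = 6.271 m/s.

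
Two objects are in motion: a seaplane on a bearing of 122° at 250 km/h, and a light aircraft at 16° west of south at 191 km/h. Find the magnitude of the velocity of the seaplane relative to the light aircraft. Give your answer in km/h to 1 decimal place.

Taking east as x and north as y: seaplane velocity = (212.012, -132.480) km/h; light aircraft velocity = (-52.647, -183.601) km/h.
Velocity of seaplane relative to light aircraft = (212.012, -132.480) − (-52.647, -183.601) = (264.659, 51.121) km/h.
Magnitude = |(264.659, 51.121)| = 269.551 km/h.

269.6 km/h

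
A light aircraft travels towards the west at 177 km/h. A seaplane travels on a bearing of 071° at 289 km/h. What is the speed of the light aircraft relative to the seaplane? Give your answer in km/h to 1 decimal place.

460.0 km/h

Taking east as x and north as y: light aircraft velocity = (-177.000, 0.000) km/h; seaplane velocity = (273.255, 94.089) km/h.
Velocity of light aircraft relative to seaplane = (-177.000, 0.000) − (273.255, 94.089) = (-450.255, -94.089) km/h.
Magnitude = |(-450.255, -94.089)| = 459.981 km/h.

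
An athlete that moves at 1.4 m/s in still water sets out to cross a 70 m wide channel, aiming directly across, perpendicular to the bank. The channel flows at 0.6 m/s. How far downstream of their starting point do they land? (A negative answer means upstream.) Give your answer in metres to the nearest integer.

Perpendicular speed = 1.400 m/s; crossing time = 70 / 1.400 = 50.000 s.
Net downstream speed = 0.600 m/s.
Drift = 0.600 × 50.000 = 30.000 m (downstream).

30 m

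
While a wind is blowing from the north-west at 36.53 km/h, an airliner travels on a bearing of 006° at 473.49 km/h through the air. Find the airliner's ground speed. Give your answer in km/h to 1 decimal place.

Taking east as x and north as y: velocity relative to the air = (49.493, 470.896) km/h; the air relative to ground = (25.831, -25.831) km/h.
Velocity relative to ground = (49.493, 470.896) + (25.831, -25.831) = (75.324, 445.066) km/h.
Speed = |(75.324, 445.066)| = 451.395 km/h.

451.4 km/h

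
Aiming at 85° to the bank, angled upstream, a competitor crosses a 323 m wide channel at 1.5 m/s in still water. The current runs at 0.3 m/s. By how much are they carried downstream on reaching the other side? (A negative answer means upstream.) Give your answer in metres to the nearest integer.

Perpendicular speed = 1.494 m/s; crossing time = 323 / 1.494 = 216.156 s.
Net downstream speed = 0.169 m/s.
Drift = 0.169 × 216.156 = 36.588 m (downstream).

37 m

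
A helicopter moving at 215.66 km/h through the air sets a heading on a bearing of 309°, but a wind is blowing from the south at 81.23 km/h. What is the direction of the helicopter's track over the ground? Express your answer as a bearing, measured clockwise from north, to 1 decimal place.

Taking east as x and north as y: velocity relative to the air = (-167.599, 135.719) km/h; the air relative to ground = (0.000, 81.230) km/h.
Velocity relative to ground = (-167.599, 135.719) + (0.000, 81.230) = (-167.599, 216.949) km/h.
Bearing = atan2(-167.60, 216.95) = 322.31° clockwise from north.

322.3°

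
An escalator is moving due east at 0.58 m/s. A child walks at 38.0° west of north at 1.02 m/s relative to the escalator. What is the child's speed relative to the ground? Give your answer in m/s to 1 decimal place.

0.8 m/s

Taking east as x and north as y: escalator velocity = (0.580, 0.000) m/s; child velocity relative to escalator = (-0.628, 0.804) m/s.
Velocity relative to ground = (0.580, 0.000) + (-0.628, 0.804) = (-0.048, 0.804) m/s.
Speed = |(-0.048, 0.804)| = 0.805 m/s.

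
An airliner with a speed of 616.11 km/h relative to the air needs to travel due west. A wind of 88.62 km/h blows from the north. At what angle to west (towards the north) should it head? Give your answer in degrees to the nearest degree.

8°

The wind pushes perpendicular to the desired track; the heading must have a component into the wind equal to 88.62 km/h: 616.11 sin θ = 88.62.
sin θ = 0.1438, so θ = 8.270°.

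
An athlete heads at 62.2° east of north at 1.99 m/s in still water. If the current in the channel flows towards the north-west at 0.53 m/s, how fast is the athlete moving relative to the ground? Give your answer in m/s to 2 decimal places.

1.90 m/s

Taking east as x and north as y: velocity relative to the water = (1.760, 0.928) m/s; the water relative to ground = (-0.375, 0.375) m/s.
Velocity relative to ground = (1.760, 0.928) + (-0.375, 0.375) = (1.386, 1.303) m/s.
Speed = |(1.386, 1.303)| = 1.902 m/s.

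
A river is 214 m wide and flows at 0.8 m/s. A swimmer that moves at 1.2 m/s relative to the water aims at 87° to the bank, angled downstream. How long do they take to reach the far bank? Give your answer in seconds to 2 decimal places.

The component of the swimmer's velocity perpendicular to the bank is 1.2 × sin 87° = 1.198 m/s.
The current is parallel to the bank, so it does not affect the crossing time.
Time = 214 / 1.198 = 178.578 s.

178.58 s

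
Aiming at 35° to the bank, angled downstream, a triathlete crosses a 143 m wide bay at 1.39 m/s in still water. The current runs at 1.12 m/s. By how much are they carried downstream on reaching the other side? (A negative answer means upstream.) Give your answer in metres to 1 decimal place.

405.1 m

Perpendicular speed = 0.797 m/s; crossing time = 143 / 0.797 = 179.362 s.
Net downstream speed = 2.259 m/s.
Drift = 2.259 × 179.362 = 405.110 m (downstream).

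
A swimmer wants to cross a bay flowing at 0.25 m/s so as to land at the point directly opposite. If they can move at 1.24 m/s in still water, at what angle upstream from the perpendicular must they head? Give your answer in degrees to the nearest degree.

To cancel the current, the upstream component of the swimmer's velocity must equal the flow: 1.24 sin θ = 0.25.
sin θ = 0.25 / 1.24 = 0.2016.
θ = arcsin(0.2016) = 11.631°.

12°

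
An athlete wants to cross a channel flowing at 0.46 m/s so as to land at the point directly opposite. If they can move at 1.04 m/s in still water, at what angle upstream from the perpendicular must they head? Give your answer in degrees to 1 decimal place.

To cancel the current, the upstream component of the athlete's velocity must equal the flow: 1.04 sin θ = 0.46.
sin θ = 0.46 / 1.04 = 0.4423.
θ = arcsin(0.4423) = 26.251°.

26.3°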